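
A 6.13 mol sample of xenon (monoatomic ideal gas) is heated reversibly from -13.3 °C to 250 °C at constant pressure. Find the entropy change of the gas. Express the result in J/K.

ΔS = 89.2 J/K

In kelvin: T₁ = 259.85 K, T₂ = 523.15 K. At constant pressure, ΔS = nC_p ln(T₂/T₁) with C_p = 5R/2 = 20.79 J mol⁻¹ K⁻¹.
ΔS = 6.13 × 20.79 × ln(523.15/259.85) = 89.2 J/K.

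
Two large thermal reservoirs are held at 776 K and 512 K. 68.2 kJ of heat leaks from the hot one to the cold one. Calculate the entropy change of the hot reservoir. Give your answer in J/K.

ΔS_hot = -87.9 J/K

The hot reservoir loses heat Q, so ΔS_hot = −Q/T_H = −68200/776 = -87.9 J/K.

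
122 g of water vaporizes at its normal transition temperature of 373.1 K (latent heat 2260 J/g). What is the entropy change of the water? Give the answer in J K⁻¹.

Heat absorbed by the substance: Q = mL = 122 × 2260 = 275720 J.
At constant T, ΔS = Q_rev/T = 275720 / 373.1 = 739 J/K.

ΔS = 739 J/K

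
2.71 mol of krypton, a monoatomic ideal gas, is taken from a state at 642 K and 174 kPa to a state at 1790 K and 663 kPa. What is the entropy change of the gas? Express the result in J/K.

ΔS = 27.6 J/K

ΔS = nC_p ln(T₂/T₁) − nR ln(P₂/P₁), with C_p = 5R/2 = 20.79 J mol⁻¹ K⁻¹ for a monoatomic ideal gas.
ΔS = 2.71 × [20.79 × ln(1790/642) − 8.314 × ln(663/174)] = 27.6 J/K.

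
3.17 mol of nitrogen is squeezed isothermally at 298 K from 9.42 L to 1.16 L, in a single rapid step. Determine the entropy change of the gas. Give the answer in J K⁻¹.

Entropy is a state function, so ΔS_gas depends only on the end states.
For an isothermal ideal gas ΔS_gas = nR ln(V₂/V₁) = 3.17 × 8.314 × ln(1.16/9.42) = -55.2 J/K.

ΔS_gas = -55.2 J/K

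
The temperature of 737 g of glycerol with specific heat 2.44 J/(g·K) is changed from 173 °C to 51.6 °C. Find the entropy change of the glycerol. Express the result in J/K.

ΔS = -571 J/K

In kelvin: T₁ = 446.15 K, T₂ = 324.75 K. ΔS = ∫dQ_rev/T = m c ln(T₂/T₁) = 737 × 2.44 × ln(324.75/446.15) = -571 J/K.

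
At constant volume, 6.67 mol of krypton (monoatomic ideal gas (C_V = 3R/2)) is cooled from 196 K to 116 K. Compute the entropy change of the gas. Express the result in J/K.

ΔS = -43.6 J/K

At constant volume, ΔS = nC_V ln(T₂/T₁) with C_V = 3R/2 = 12.47 J mol⁻¹ K⁻¹.
ΔS = 6.67 × 12.47 × ln(116/196) = -43.6 J/K.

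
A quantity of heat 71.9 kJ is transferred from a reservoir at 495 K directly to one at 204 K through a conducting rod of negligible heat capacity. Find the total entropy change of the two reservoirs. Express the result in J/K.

ΔS_hot = −Q/T_H = −71900/495 = -145.3 J/K and ΔS_cold = +Q/T_C = 71900/204 = 352.5 J/K.
ΔS_total = -145.3 + 352.5 = 207 J/K, positive as the second law requires.

ΔS_total = 207 J/K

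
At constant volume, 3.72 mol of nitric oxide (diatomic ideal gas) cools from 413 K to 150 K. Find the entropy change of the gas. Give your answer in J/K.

At constant volume, ΔS = nC_V ln(T₂/T₁) with C_V = 5R/2 = 20.79 J mol⁻¹ K⁻¹.
ΔS = 3.72 × 20.79 × ln(150/413) = -78.3 J/K.

ΔS = -78.3 J/K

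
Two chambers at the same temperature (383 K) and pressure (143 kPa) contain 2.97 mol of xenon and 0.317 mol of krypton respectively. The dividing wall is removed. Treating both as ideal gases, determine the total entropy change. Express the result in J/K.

Mole fractions: x_A = 2.97/3.29 = 0.904, x_B = 0.0964.
ΔS_mix = −R(n_A ln x_A + n_B ln x_B) = −8.314 × (2.97 ln 0.904 + 0.317 ln 0.0964) = 8.67 J/K.

ΔS_mix = 8.67 J/K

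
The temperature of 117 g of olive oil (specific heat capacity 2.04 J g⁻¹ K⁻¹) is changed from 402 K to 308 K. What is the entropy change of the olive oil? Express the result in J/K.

ΔS = ∫dQ_rev/T = m c ln(T₂/T₁) = 117 × 2.04 × ln(308/402) = -63.6 J/K.

ΔS = -63.6 J/K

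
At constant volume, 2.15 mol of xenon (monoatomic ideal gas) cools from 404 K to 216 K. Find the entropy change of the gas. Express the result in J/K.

ΔS = -16.8 J/K

At constant volume, ΔS = nC_V ln(T₂/T₁) with C_V = 3R/2 = 12.47 J mol⁻¹ K⁻¹.
ΔS = 2.15 × 12.47 × ln(216/404) = -16.8 J/K.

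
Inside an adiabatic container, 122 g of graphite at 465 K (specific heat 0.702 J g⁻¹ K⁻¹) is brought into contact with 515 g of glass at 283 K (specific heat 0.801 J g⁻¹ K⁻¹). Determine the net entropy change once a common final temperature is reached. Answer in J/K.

Energy balance: T_f = (m₁c₁T₁ + m₂c₂T₂)/(m₁c₁ + m₂c₂) = 314.29 K.
ΔS₁ = m₁c₁ ln(T_f/T₁) = 85.644 × ln(314.29/465) = -33.55 J/K.
ΔS₂ = m₂c₂ ln(T_f/T₂) = 412.515 × ln(314.29/283) = 43.26 J/K.
ΔS_total = -33.55 + 43.26 = 9.71 J/K.

ΔS_total = 9.71 J/K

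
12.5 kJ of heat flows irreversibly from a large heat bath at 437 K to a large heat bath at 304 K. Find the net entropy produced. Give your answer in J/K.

ΔS_total = 12.5 J/K

ΔS_hot = −Q/T_H = −12500/437 = -28.6 J/K and ΔS_cold = +Q/T_C = 12500/304 = 41.12 J/K.
ΔS_total = -28.6 + 41.12 = 12.5 J/K, positive as the second law requires.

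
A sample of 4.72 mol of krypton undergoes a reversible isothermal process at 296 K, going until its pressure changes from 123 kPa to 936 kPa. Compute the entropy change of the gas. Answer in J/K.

For an isothermal ideal gas ΔS_gas = nR ln(P₁/P₂) = 4.72 × 8.314 × ln(123/936) = -79.6 J/K.

ΔS_gas = -79.6 J/K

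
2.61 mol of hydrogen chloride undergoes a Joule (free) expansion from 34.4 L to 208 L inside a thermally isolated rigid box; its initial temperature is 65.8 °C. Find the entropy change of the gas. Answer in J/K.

ΔS_gas = 39 J/K

No heat is exchanged and no work is done, so the ideal-gas temperature stays constant.
Entropy is a state function; using a reversible isothermal path, ΔS_gas = nR ln(V₂/V₁) = 2.61 × 8.314 × ln(208/34.4) = 39 J/K.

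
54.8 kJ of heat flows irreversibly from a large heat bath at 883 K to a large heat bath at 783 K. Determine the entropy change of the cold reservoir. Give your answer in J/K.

ΔS_cold = 70 J/K

The cold reservoir gains heat Q, so ΔS_cold = +Q/T_C = 54800/783 = 70 J/K.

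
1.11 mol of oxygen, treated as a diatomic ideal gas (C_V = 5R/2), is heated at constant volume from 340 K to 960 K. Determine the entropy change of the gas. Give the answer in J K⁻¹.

ΔS = 23.9 J/K

At constant volume, ΔS = nC_V ln(T₂/T₁) with C_V = 5R/2 = 20.79 J mol⁻¹ K⁻¹.
ΔS = 1.11 × 20.79 × ln(960/340) = 23.9 J/K.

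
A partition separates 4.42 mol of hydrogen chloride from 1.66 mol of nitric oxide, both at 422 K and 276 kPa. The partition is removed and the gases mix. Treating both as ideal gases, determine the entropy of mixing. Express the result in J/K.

Mole fractions: x_A = 4.42/6.08 = 0.727, x_B = 0.273.
ΔS_mix = −R(n_A ln x_A + n_B ln x_B) = −8.314 × (4.42 ln 0.727 + 1.66 ln 0.273) = 29.6 J/K.

ΔS_mix = 29.6 J/K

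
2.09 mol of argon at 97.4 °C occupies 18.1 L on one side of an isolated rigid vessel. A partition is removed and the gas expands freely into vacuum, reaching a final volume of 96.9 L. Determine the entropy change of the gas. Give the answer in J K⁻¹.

ΔS_gas = 29.2 J/K

For an ideal gas in free expansion Q = 0 and W = 0, so T is unchanged.
Entropy is a state function; using a reversible isothermal path, ΔS_gas = nR ln(V₂/V₁) = 2.09 × 8.314 × ln(96.9/18.1) = 29.2 J/K.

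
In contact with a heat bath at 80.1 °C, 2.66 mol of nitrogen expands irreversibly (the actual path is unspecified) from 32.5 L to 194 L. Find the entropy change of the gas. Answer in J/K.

Entropy is a state function, so ΔS_gas depends only on the end states.
For an isothermal ideal gas ΔS_gas = nR ln(V₂/V₁) = 2.66 × 8.314 × ln(194/32.5) = 39.5 J/K.

ΔS_gas = 39.5 J/K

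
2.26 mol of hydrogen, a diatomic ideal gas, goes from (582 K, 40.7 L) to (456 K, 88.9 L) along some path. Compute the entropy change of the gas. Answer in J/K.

Entropy is a state function: ΔS = nC_V ln(T₂/T₁) + nR ln(V₂/V₁), with C_V = 5R/2 = 20.79 J mol⁻¹ K⁻¹ for a diatomic ideal gas.
ΔS = 2.26 × [20.79 × ln(456/582) + 8.314 × ln(88.9/40.7)] = 3.22 J/K.

ΔS = 3.22 J/K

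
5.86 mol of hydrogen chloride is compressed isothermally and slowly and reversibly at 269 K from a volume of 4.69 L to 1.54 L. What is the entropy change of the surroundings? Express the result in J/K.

ΔS_surr = 54.3 J/K

For an isothermal ideal gas ΔS_gas = nR ln(V₂/V₁) = 5.86 × 8.314 × ln(1.54/4.69) = -54.3 J/K.
The process is reversible, so ΔS_surr = −ΔS_gas = 54.3 J/K and ΔS_universe = 0.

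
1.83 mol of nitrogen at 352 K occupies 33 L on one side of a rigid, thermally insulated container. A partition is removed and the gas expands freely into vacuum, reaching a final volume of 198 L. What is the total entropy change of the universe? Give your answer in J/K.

For an ideal gas in free expansion Q = 0 and W = 0, so T is unchanged.
Entropy is a state function; using a reversible isothermal path, ΔS_gas = nR ln(V₂/V₁) = 1.83 × 8.314 × ln(198/33) = 27.3 J/K.
The insulated surroundings exchange no heat, so ΔS_surr = 0 and ΔS_universe = ΔS_gas.

ΔS_universe = 27.3 J/K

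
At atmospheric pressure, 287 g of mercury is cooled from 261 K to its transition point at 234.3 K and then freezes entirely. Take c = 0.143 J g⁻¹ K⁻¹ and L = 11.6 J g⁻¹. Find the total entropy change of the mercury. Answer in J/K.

ΔS = -18.6 J/K

Cooling step: ΔS₁ = m c ln(T_tr/T_i) = 287 × 0.143 × ln(234.3/261) = -4.429 J/K.
Phase change: ΔS₂ = −mL/T_tr = −287 × 11.6 / 234.3 = -14.21 J/K.
ΔS_total = (-4.429) + (-14.21) = -18.6 J/K.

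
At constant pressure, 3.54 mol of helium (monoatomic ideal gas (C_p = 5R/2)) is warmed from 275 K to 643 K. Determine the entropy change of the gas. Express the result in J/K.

ΔS = 62.5 J/K

At constant pressure, ΔS = nC_p ln(T₂/T₁) with C_p = 5R/2 = 20.79 J mol⁻¹ K⁻¹.
ΔS = 3.54 × 20.79 × ln(643/275) = 62.5 J/K.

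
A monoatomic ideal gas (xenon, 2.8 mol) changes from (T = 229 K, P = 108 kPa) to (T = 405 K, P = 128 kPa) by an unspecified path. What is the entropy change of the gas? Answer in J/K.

ΔS = 29.2 J/K

ΔS = nC_p ln(T₂/T₁) − nR ln(P₂/P₁), with C_p = 5R/2 = 20.79 J mol⁻¹ K⁻¹ for a monoatomic ideal gas.
ΔS = 2.8 × [20.79 × ln(405/229) − 8.314 × ln(128/108)] = 29.2 J/K.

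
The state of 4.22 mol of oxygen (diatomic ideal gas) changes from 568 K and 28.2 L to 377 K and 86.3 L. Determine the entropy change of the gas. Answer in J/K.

ΔS = 3.29 J/K

Entropy is a state function: ΔS = nC_V ln(T₂/T₁) + nR ln(V₂/V₁), with C_V = 5R/2 = 20.79 J mol⁻¹ K⁻¹ for a diatomic ideal gas.
ΔS = 4.22 × [20.79 × ln(377/568) + 8.314 × ln(86.3/28.2)] = 3.29 J/K.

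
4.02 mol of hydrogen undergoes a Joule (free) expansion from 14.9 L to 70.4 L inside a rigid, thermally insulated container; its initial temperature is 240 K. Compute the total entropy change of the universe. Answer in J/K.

ΔS_universe = 51.9 J/K

For an ideal gas in free expansion Q = 0 and W = 0, so T is unchanged.
Entropy is a state function; using a reversible isothermal path, ΔS_gas = nR ln(V₂/V₁) = 4.02 × 8.314 × ln(70.4/14.9) = 51.9 J/K.
The insulated surroundings exchange no heat, so ΔS_surr = 0 and ΔS_universe = ΔS_gas.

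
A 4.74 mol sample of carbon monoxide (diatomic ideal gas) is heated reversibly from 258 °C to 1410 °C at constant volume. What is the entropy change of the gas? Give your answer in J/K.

ΔS = 114 J/K

In kelvin: T₁ = 531.15 K, T₂ = 1683.15 K. At constant volume, ΔS = nC_V ln(T₂/T₁) with C_V = 5R/2 = 20.79 J mol⁻¹ K⁻¹.
ΔS = 4.74 × 20.79 × ln(1683.15/531.15) = 114 J/K.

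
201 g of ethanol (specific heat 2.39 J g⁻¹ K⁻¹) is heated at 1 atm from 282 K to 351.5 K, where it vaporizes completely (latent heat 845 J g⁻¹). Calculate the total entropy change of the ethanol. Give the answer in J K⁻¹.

ΔS = 589 J/K

Warming step: ΔS₁ = m c ln(T_tr/T_i) = 201 × 2.39 × ln(351.5/282) = 105.8 J/K.
Phase change: ΔS₂ = +mL/T_tr = 201 × 845 / 351.5 = 483.2 J/K.
ΔS_total = (105.8) + (483.2) = 589 J/K.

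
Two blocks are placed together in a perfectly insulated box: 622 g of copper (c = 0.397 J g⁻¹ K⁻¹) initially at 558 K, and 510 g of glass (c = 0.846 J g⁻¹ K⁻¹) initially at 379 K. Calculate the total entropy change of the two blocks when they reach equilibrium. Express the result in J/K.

ΔS_total = 12.1 J/K

Energy balance: T_f = (m₁c₁T₁ + m₂c₂T₂)/(m₁c₁ + m₂c₂) = 444.16 K.
ΔS₁ = m₁c₁ ln(T_f/T₁) = 246.934 × ln(444.16/558) = -56.35 J/K.
ΔS₂ = m₂c₂ ln(T_f/T₂) = 431.46 × ln(444.16/379) = 68.45 J/K.
ΔS_total = -56.35 + 68.45 = 12.1 J/K.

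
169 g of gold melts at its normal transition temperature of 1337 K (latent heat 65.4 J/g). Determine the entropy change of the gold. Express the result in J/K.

ΔS = 8.27 J/K

Heat absorbed by the substance: Q = mL = 169 × 65.4 = 11052.6 J.
At constant T, ΔS = Q_rev/T = 11052.6 / 1337 = 8.27 J/K.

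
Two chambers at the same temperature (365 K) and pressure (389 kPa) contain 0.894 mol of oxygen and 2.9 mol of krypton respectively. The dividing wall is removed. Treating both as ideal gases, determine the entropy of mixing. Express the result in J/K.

Mole fractions: x_A = 0.894/3.79 = 0.236, x_B = 0.764.
ΔS_mix = −R(n_A ln x_A + n_B ln x_B) = −8.314 × (0.894 ln 0.236 + 2.9 ln 0.764) = 17.2 J/K.

ΔS_mix = 17.2 J/K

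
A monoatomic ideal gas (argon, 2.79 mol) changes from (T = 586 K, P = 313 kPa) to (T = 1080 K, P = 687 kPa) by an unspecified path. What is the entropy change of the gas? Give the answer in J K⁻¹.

ΔS = nC_p ln(T₂/T₁) − nR ln(P₂/P₁), with C_p = 5R/2 = 20.79 J mol⁻¹ K⁻¹ for a monoatomic ideal gas.
ΔS = 2.79 × [20.79 × ln(1080/586) − 8.314 × ln(687/313)] = 17.2 J/K.

ΔS = 17.2 J/K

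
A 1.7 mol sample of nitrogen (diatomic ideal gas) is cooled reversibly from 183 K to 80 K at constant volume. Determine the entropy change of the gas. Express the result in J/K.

ΔS = -29.2 J/K

At constant volume, ΔS = nC_V ln(T₂/T₁) with C_V = 5R/2 = 20.79 J mol⁻¹ K⁻¹.
ΔS = 1.7 × 20.79 × ln(80/183) = -29.2 J/K.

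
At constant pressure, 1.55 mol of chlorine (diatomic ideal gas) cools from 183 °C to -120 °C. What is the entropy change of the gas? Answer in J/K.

In kelvin: T₁ = 456.15 K, T₂ = 153.15 K. At constant pressure, ΔS = nC_p ln(T₂/T₁) with C_p = 7R/2 = 29.1 J mol⁻¹ K⁻¹.
ΔS = 1.55 × 29.1 × ln(153.15/456.15) = -49.2 J/K.

ΔS = -49.2 J/K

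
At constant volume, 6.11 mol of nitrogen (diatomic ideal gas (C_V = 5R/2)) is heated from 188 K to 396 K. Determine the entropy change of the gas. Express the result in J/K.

ΔS = 94.6 J/K

At constant volume, ΔS = nC_V ln(T₂/T₁) with C_V = 5R/2 = 20.79 J mol⁻¹ K⁻¹.
ΔS = 6.11 × 20.79 × ln(396/188) = 94.6 J/K.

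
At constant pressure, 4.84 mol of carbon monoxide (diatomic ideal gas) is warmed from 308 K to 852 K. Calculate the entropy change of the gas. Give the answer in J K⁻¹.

ΔS = 143 J/K

At constant pressure, ΔS = nC_p ln(T₂/T₁) with C_p = 7R/2 = 29.1 J mol⁻¹ K⁻¹.
ΔS = 4.84 × 29.1 × ln(852/308) = 143 J/K.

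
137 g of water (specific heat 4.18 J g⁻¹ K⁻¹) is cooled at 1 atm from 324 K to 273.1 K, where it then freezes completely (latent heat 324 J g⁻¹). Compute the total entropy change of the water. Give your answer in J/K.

Cooling step: ΔS₁ = m c ln(T_tr/T_i) = 137 × 4.18 × ln(273.1/324) = -97.87 J/K.
Phase change: ΔS₂ = −mL/T_tr = −137 × 324 / 273.1 = -162.5 J/K.
ΔS_total = (-97.87) + (-162.5) = -260 J/K.

ΔS = -260 J/K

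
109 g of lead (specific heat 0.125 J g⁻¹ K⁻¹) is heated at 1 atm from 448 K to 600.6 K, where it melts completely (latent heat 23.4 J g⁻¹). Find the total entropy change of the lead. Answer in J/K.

Warming step: ΔS₁ = m c ln(T_tr/T_i) = 109 × 0.125 × ln(600.6/448) = 3.994 J/K.
Phase change: ΔS₂ = +mL/T_tr = 109 × 23.4 / 600.6 = 4.247 J/K.
ΔS_total = (3.994) + (4.247) = 8.24 J/K.

ΔS = 8.24 J/K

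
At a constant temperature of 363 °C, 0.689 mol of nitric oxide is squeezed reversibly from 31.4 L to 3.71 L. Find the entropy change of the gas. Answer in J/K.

For an isothermal ideal gas ΔS_gas = nR ln(V₂/V₁) = 0.689 × 8.314 × ln(3.71/31.4) = -12.2 J/K.

ΔS_gas = -12.2 J/K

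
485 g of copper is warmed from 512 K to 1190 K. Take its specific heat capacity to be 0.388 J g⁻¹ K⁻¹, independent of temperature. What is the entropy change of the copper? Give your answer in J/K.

ΔS = ∫dQ_rev/T = m c ln(T₂/T₁) = 485 × 0.388 × ln(1190/512) = 159 J/K.

ΔS = 159 J/K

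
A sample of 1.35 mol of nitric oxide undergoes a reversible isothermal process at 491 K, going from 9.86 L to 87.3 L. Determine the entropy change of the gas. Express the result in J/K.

For an isothermal ideal gas ΔS_gas = nR ln(V₂/V₁) = 1.35 × 8.314 × ln(87.3/9.86) = 24.5 J/K.

ΔS_gas = 24.5 J/K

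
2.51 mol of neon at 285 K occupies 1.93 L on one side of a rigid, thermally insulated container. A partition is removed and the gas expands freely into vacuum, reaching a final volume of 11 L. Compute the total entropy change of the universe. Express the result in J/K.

No heat is exchanged and no work is done, so the ideal-gas temperature stays constant.
Entropy is a state function; using a reversible isothermal path, ΔS_gas = nR ln(V₂/V₁) = 2.51 × 8.314 × ln(11/1.93) = 36.3 J/K.
The insulated surroundings exchange no heat, so ΔS_surr = 0 and ΔS_universe = ΔS_gas.

ΔS_universe = 36.3 J/K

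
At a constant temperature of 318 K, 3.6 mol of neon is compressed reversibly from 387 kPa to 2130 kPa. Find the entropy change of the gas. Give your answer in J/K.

For an isothermal ideal gas ΔS_gas = nR ln(P₁/P₂) = 3.6 × 8.314 × ln(387/2130) = -51 J/K.

ΔS_gas = -51 J/K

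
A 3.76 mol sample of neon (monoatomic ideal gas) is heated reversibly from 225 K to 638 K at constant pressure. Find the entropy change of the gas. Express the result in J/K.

ΔS = 81.5 J/K

At constant pressure, ΔS = nC_p ln(T₂/T₁) with C_p = 5R/2 = 20.79 J mol⁻¹ K⁻¹.
ΔS = 3.76 × 20.79 × ln(638/225) = 81.5 J/K.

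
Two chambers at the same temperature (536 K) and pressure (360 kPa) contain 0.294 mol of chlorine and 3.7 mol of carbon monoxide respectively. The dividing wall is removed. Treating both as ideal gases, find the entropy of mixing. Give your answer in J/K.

ΔS_mix = 8.73 J/K

Mole fractions: x_A = 0.294/3.99 = 0.0736, x_B = 0.926.
ΔS_mix = −R(n_A ln x_A + n_B ln x_B) = −8.314 × (0.294 ln 0.0736 + 3.7 ln 0.926) = 8.73 J/K.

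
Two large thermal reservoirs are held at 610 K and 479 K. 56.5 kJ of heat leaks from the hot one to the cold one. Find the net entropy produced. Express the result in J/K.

ΔS_hot = −Q/T_H = −56500/610 = -92.623 J/K and ΔS_cold = +Q/T_C = 56500/479 = 117.95 J/K.
ΔS_total = -92.623 + 117.95 = 25.3 J/K, positive as the second law requires.

ΔS_total = 25.3 J/K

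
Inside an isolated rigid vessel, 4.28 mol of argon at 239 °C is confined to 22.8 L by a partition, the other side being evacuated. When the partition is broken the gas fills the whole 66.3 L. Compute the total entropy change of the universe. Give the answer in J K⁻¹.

No heat is exchanged and no work is done, so the ideal-gas temperature stays constant.
Entropy is a state function; using a reversible isothermal path, ΔS_gas = nR ln(V₂/V₁) = 4.28 × 8.314 × ln(66.3/22.8) = 38 J/K.
The insulated surroundings exchange no heat, so ΔS_surr = 0 and ΔS_universe = ΔS_gas.

ΔS_universe = 38 J/K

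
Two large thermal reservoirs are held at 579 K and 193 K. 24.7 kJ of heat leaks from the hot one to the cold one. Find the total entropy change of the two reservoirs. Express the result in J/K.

ΔS_hot = −Q/T_H = −24700/579 = -42.66 J/K and ΔS_cold = +Q/T_C = 24700/193 = 128 J/K.
ΔS_total = -42.66 + 128 = 85.3 J/K, positive as the second law requires.

ΔS_total = 85.3 J/K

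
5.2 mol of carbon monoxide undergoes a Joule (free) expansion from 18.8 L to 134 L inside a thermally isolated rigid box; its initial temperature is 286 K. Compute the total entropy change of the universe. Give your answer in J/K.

ΔS_universe = 84.9 J/K

For an ideal gas in free expansion Q = 0 and W = 0, so T is unchanged.
Entropy is a state function; using a reversible isothermal path, ΔS_gas = nR ln(V₂/V₁) = 5.2 × 8.314 × ln(134/18.8) = 84.9 J/K.
The insulated surroundings exchange no heat, so ΔS_surr = 0 and ΔS_universe = ΔS_gas.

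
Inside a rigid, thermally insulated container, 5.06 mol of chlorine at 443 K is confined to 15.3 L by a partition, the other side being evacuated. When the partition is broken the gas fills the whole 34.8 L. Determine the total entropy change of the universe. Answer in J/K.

No heat is exchanged and no work is done, so the ideal-gas temperature stays constant.
Entropy is a state function; using a reversible isothermal path, ΔS_gas = nR ln(V₂/V₁) = 5.06 × 8.314 × ln(34.8/15.3) = 34.6 J/K.
The insulated surroundings exchange no heat, so ΔS_surr = 0 and ΔS_universe = ΔS_gas.

ΔS_universe = 34.6 J/K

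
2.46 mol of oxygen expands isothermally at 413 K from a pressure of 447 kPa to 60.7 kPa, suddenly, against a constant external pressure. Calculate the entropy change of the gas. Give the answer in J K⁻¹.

ΔS_gas = 40.8 J/K

Entropy is a state function, so ΔS_gas depends only on the end states.
For an isothermal ideal gas ΔS_gas = nR ln(P₁/P₂) = 2.46 × 8.314 × ln(447/60.7) = 40.8 J/K.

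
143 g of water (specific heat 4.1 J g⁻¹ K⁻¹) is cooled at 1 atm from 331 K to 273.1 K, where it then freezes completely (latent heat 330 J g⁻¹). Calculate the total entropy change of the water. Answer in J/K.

ΔS = -286 J/K

Cooling step: ΔS₁ = m c ln(T_tr/T_i) = 143 × 4.1 × ln(273.1/331) = -112.7 J/K.
Phase change: ΔS₂ = −mL/T_tr = −143 × 330 / 273.1 = -172.8 J/K.
ΔS_total = (-112.7) + (-172.8) = -286 J/K.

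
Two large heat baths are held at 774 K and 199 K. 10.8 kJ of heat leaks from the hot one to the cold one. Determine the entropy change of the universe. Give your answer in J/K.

ΔS_total = 40.3 J/K

ΔS_hot = −Q/T_H = −10800/774 = -13.95 J/K and ΔS_cold = +Q/T_C = 10800/199 = 54.27 J/K.
ΔS_total = -13.95 + 54.27 = 40.3 J/K, positive as the second law requires.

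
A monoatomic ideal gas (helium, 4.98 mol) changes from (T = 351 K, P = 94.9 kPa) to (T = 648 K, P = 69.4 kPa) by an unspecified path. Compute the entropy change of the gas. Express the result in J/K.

ΔS = 76.4 J/K

ΔS = nC_p ln(T₂/T₁) − nR ln(P₂/P₁), with C_p = 5R/2 = 20.79 J mol⁻¹ K⁻¹ for a monoatomic ideal gas.
ΔS = 4.98 × [20.79 × ln(648/351) − 8.314 × ln(69.4/94.9)] = 76.4 J/K.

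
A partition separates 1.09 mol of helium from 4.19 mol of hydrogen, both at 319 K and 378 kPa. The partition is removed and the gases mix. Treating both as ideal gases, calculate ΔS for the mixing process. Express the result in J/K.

ΔS_mix = 22.4 J/K

Mole fractions: x_A = 1.09/5.28 = 0.206, x_B = 0.794.
ΔS_mix = −R(n_A ln x_A + n_B ln x_B) = −8.314 × (1.09 ln 0.206 + 4.19 ln 0.794) = 22.4 J/K.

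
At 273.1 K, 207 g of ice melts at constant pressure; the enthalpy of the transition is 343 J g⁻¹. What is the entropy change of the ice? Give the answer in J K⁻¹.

Heat absorbed by the substance: Q = mL = 207 × 343 = 71001 J.
At constant T, ΔS = Q_rev/T = 71001 / 273.1 = 260 J/K.

ΔS = 260 J/K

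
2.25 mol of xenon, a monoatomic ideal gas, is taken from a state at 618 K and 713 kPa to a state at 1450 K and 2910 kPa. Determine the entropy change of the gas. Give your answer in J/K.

ΔS = nC_p ln(T₂/T₁) − nR ln(P₂/P₁), with C_p = 5R/2 = 20.79 J mol⁻¹ K⁻¹ for a monoatomic ideal gas.
ΔS = 2.25 × [20.79 × ln(1450/618) − 8.314 × ln(2910/713)] = 13.6 J/K.

ΔS = 13.6 J/K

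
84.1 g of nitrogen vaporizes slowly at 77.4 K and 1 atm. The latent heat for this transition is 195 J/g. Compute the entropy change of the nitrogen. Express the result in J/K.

Heat absorbed by the substance: Q = mL = 84.1 × 195 = 16399.5 J.
At constant T, ΔS = Q_rev/T = 16399.5 / 77.4 = 212 J/K.

ΔS = 212 J/K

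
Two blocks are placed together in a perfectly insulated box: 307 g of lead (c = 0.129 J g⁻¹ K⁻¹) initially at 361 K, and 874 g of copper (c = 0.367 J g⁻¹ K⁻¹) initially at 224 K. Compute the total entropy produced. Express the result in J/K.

Energy balance: T_f = (m₁c₁T₁ + m₂c₂T₂)/(m₁c₁ + m₂c₂) = 239.06 K.
ΔS₁ = m₁c₁ ln(T_f/T₁) = 39.603 × ln(239.06/361) = -16.324 J/K.
ΔS₂ = m₂c₂ ln(T_f/T₂) = 320.758 × ln(239.06/224) = 20.866 J/K.
ΔS_total = -16.324 + 20.866 = 4.54 J/K.

ΔS_total = 4.54 J/K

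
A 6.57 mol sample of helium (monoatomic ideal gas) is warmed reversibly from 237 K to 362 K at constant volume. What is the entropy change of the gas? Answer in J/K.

At constant volume, ΔS = nC_V ln(T₂/T₁) with C_V = 3R/2 = 12.47 J mol⁻¹ K⁻¹.
ΔS = 6.57 × 12.47 × ln(362/237) = 34.7 J/K.

ΔS = 34.7 J/K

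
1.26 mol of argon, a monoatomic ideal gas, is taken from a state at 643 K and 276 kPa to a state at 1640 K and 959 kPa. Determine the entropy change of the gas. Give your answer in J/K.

ΔS = nC_p ln(T₂/T₁) − nR ln(P₂/P₁), with C_p = 5R/2 = 20.79 J mol⁻¹ K⁻¹ for a monoatomic ideal gas.
ΔS = 1.26 × [20.79 × ln(1640/643) − 8.314 × ln(959/276)] = 11.5 J/K.

ΔS = 11.5 J/K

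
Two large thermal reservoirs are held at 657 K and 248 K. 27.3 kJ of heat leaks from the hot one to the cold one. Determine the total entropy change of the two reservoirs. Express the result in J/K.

ΔS_total = 68.5 J/K

ΔS_hot = −Q/T_H = −27300/657 = -41.55 J/K and ΔS_cold = +Q/T_C = 27300/248 = 110.1 J/K.
ΔS_total = -41.55 + 110.1 = 68.5 J/K, positive as the second law requires.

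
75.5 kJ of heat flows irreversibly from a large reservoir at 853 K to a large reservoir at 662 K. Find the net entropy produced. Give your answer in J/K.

ΔS_total = 25.5 J/K

ΔS_hot = −Q/T_H = −75500/853 = -88.51 J/K and ΔS_cold = +Q/T_C = 75500/662 = 114 J/K.
ΔS_total = -88.51 + 114 = 25.5 J/K, positive as the second law requires.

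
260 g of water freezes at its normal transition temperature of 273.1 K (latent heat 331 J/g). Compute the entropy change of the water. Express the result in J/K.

ΔS = -315 J/K

Heat released by the substance: Q = −mL = −260 × 331 = −86060 J.
At constant T, ΔS = Q_rev/T = −86060 / 273.1 = -315 J/K.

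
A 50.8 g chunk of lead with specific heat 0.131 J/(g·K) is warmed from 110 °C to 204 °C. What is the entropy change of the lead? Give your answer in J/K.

ΔS = 1.46 J/K

In kelvin: T₁ = 383.15 K, T₂ = 477.15 K. ΔS = ∫dQ_rev/T = m c ln(T₂/T₁) = 50.8 × 0.131 × ln(477.15/383.15) = 1.46 J/K.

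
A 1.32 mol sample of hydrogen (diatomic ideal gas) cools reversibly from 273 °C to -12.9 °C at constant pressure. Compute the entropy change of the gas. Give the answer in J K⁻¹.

ΔS = -28.5 J/K

In kelvin: T₁ = 546.15 K, T₂ = 260.25 K. At constant pressure, ΔS = nC_p ln(T₂/T₁) with C_p = 7R/2 = 29.1 J mol⁻¹ K⁻¹.
ΔS = 1.32 × 29.1 × ln(260.25/546.15) = -28.5 J/K.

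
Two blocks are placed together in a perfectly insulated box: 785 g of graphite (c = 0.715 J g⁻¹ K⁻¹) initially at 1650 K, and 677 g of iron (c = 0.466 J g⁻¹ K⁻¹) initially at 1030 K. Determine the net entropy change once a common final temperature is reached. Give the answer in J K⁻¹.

ΔS_total = 21.3 J/K

Energy balance: T_f = (m₁c₁T₁ + m₂c₂T₂)/(m₁c₁ + m₂c₂) = 1426.9 K.
ΔS₁ = m₁c₁ ln(T_f/T₁) = 561.275 × ln(1426.9/1650) = -81.53 J/K.
ΔS₂ = m₂c₂ ln(T_f/T₂) = 315.482 × ln(1426.9/1030) = 102.8 J/K.
ΔS_total = -81.53 + 102.8 = 21.3 J/K.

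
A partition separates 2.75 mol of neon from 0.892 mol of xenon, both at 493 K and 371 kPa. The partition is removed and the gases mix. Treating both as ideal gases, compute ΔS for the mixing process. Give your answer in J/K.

ΔS_mix = 16.9 J/K

Mole fractions: x_A = 2.75/3.64 = 0.755, x_B = 0.245.
ΔS_mix = −R(n_A ln x_A + n_B ln x_B) = −8.314 × (2.75 ln 0.755 + 0.892 ln 0.245) = 16.9 J/K.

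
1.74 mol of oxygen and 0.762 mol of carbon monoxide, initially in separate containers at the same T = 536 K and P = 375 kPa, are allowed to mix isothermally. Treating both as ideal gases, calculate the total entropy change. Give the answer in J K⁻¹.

Mole fractions: x_A = 1.74/2.5 = 0.695, x_B = 0.305.
ΔS_mix = −R(n_A ln x_A + n_B ln x_B) = −8.314 × (1.74 ln 0.695 + 0.762 ln 0.305) = 12.8 J/K.

ΔS_mix = 12.8 J/K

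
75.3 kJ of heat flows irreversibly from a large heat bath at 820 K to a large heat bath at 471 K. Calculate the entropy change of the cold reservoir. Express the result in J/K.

The cold reservoir gains heat Q, so ΔS_cold = +Q/T_C = 75300/471 = 160 J/K.

ΔS_cold = 160 J/K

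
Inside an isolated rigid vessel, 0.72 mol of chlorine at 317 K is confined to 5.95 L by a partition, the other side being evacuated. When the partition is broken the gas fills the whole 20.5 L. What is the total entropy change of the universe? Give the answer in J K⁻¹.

ΔS_universe = 7.4 J/K

For an ideal gas in free expansion Q = 0 and W = 0, so T is unchanged.
Entropy is a state function; using a reversible isothermal path, ΔS_gas = nR ln(V₂/V₁) = 0.72 × 8.314 × ln(20.5/5.95) = 7.4 J/K.
The insulated surroundings exchange no heat, so ΔS_surr = 0 and ΔS_universe = ΔS_gas.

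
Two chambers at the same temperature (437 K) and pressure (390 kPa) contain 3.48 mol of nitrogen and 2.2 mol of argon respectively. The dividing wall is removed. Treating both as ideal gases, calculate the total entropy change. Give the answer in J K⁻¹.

Mole fractions: x_A = 3.48/5.68 = 0.613, x_B = 0.387.
ΔS_mix = −R(n_A ln x_A + n_B ln x_B) = −8.314 × (3.48 ln 0.613 + 2.2 ln 0.387) = 31.5 J/K.

ΔS_mix = 31.5 J/K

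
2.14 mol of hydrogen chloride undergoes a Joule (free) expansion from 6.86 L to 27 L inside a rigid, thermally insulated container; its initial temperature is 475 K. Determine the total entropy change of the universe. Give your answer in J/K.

ΔS_universe = 24.4 J/K

No heat is exchanged and no work is done, so the ideal-gas temperature stays constant.
Entropy is a state function; using a reversible isothermal path, ΔS_gas = nR ln(V₂/V₁) = 2.14 × 8.314 × ln(27/6.86) = 24.4 J/K.
The insulated surroundings exchange no heat, so ΔS_surr = 0 and ΔS_universe = ΔS_gas.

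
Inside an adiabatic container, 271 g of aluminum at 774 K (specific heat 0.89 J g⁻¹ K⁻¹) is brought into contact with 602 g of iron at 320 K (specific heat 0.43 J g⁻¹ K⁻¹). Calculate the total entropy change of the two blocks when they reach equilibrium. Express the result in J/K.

Energy balance: T_f = (m₁c₁T₁ + m₂c₂T₂)/(m₁c₁ + m₂c₂) = 538.98 K.
ΔS₁ = m₁c₁ ln(T_f/T₁) = 241.19 × ln(538.98/774) = -87.29 J/K.
ΔS₂ = m₂c₂ ln(T_f/T₂) = 258.86 × ln(538.98/320) = 135 J/K.
ΔS_total = -87.29 + 135 = 47.7 J/K.

ΔS_total = 47.7 J/K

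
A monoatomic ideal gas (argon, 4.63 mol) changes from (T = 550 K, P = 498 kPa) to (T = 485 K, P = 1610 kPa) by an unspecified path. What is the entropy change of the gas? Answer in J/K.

ΔS = nC_p ln(T₂/T₁) − nR ln(P₂/P₁), with C_p = 5R/2 = 20.79 J mol⁻¹ K⁻¹ for a monoatomic ideal gas.
ΔS = 4.63 × [20.79 × ln(485/550) − 8.314 × ln(1610/498)] = -57.3 J/K.

ΔS = -57.3 J/K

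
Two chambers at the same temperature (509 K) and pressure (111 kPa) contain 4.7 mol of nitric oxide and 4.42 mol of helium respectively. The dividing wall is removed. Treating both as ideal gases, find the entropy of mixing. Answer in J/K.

Mole fractions: x_A = 4.7/9.12 = 0.515, x_B = 0.485.
ΔS_mix = −R(n_A ln x_A + n_B ln x_B) = −8.314 × (4.7 ln 0.515 + 4.42 ln 0.485) = 52.5 J/K.

ΔS_mix = 52.5 J/K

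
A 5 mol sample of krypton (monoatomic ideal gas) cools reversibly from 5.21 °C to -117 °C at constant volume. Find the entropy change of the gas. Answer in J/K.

In kelvin: T₁ = 278.36 K, T₂ = 156.15 K. At constant volume, ΔS = nC_V ln(T₂/T₁) with C_V = 3R/2 = 12.47 J mol⁻¹ K⁻¹.
ΔS = 5 × 12.47 × ln(156.15/278.36) = -36 J/K.

ΔS = -36 J/K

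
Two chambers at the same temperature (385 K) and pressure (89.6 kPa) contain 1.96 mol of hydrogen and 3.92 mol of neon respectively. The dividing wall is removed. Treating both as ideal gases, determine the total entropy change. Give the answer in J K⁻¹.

ΔS_mix = 31.1 J/K

Mole fractions: x_A = 1.96/5.88 = 0.333, x_B = 0.667.
ΔS_mix = −R(n_A ln x_A + n_B ln x_B) = −8.314 × (1.96 ln 0.333 + 3.92 ln 0.667) = 31.1 J/K.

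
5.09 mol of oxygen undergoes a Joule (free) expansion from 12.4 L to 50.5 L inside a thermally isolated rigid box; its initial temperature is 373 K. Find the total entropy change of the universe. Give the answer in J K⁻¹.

No heat is exchanged and no work is done, so the ideal-gas temperature stays constant.
Entropy is a state function; using a reversible isothermal path, ΔS_gas = nR ln(V₂/V₁) = 5.09 × 8.314 × ln(50.5/12.4) = 59.4 J/K.
The insulated surroundings exchange no heat, so ΔS_surr = 0 and ΔS_universe = ΔS_gas.

ΔS_universe = 59.4 J/K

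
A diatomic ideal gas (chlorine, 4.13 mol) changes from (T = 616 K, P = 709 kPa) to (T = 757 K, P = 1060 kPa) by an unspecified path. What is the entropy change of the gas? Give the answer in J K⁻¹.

ΔS = nC_p ln(T₂/T₁) − nR ln(P₂/P₁), with C_p = 7R/2 = 29.1 J mol⁻¹ K⁻¹ for a diatomic ideal gas.
ΔS = 4.13 × [29.1 × ln(757/616) − 8.314 × ln(1060/709)] = 11 J/K.

ΔS = 11 J/K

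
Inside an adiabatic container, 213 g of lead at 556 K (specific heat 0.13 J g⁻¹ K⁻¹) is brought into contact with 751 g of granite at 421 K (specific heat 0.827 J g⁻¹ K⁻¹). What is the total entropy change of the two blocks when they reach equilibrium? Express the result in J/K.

Energy balance: T_f = (m₁c₁T₁ + m₂c₂T₂)/(m₁c₁ + m₂c₂) = 426.76 K.
ΔS₁ = m₁c₁ ln(T_f/T₁) = 27.69 × ln(426.76/556) = -7.325 J/K.
ΔS₂ = m₂c₂ ln(T_f/T₂) = 621.077 × ln(426.76/421) = 8.443 J/K.
ΔS_total = -7.325 + 8.443 = 1.12 J/K.

ΔS_total = 1.12 J/K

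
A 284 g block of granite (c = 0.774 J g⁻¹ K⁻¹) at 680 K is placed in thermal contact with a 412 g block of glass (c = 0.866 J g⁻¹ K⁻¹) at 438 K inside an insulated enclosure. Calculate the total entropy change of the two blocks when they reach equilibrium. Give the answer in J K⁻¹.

ΔS_total = 13.5 J/K

Energy balance: T_f = (m₁c₁T₁ + m₂c₂T₂)/(m₁c₁ + m₂c₂) = 530.26 K.
ΔS₁ = m₁c₁ ln(T_f/T₁) = 219.816 × ln(530.26/680) = -54.68 J/K.
ΔS₂ = m₂c₂ ln(T_f/T₂) = 356.792 × ln(530.26/438) = 68.2 J/K.
ΔS_total = -54.68 + 68.2 = 13.5 J/K.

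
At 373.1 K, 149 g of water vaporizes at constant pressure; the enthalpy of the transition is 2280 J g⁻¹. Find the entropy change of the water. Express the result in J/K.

ΔS = 911 J/K

Heat absorbed by the substance: Q = mL = 149 × 2280 = 339720 J.
At constant T, ΔS = Q_rev/T = 339720 / 373.1 = 911 J/K.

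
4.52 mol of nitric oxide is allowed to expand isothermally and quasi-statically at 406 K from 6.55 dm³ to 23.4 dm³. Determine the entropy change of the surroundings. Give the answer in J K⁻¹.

For an isothermal ideal gas ΔS_gas = nR ln(V₂/V₁) = 4.52 × 8.314 × ln(23.4/6.55) = 47.8 J/K.
The process is reversible, so ΔS_surr = −ΔS_gas = -47.8 J/K and ΔS_universe = 0.

ΔS_surr = -47.8 J/K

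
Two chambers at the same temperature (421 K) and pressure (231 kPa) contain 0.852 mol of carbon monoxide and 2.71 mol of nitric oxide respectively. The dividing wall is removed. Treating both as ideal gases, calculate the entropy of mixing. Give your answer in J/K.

Mole fractions: x_A = 0.852/3.56 = 0.239, x_B = 0.761.
ΔS_mix = −R(n_A ln x_A + n_B ln x_B) = −8.314 × (0.852 ln 0.239 + 2.71 ln 0.761) = 16.3 J/K.

ΔS_mix = 16.3 J/K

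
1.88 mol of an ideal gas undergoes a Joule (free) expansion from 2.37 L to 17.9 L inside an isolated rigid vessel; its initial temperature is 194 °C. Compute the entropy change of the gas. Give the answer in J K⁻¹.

For an ideal gas in free expansion Q = 0 and W = 0, so T is unchanged.
Entropy is a state function; using a reversible isothermal path, ΔS_gas = nR ln(V₂/V₁) = 1.88 × 8.314 × ln(17.9/2.37) = 31.6 J/K.

ΔS_gas = 31.6 J/K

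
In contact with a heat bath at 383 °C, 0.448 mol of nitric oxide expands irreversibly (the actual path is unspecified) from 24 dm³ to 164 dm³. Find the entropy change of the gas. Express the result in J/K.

ΔS_gas = 7.16 J/K

Entropy is a state function, so ΔS_gas depends only on the end states.
For an isothermal ideal gas ΔS_gas = nR ln(V₂/V₁) = 0.448 × 8.314 × ln(164/24) = 7.16 J/K.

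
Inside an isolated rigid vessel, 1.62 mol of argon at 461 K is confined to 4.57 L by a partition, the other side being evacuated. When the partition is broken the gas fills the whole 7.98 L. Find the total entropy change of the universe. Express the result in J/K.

ΔS_universe = 7.51 J/K

For an ideal gas in free expansion Q = 0 and W = 0, so T is unchanged.
Entropy is a state function; using a reversible isothermal path, ΔS_gas = nR ln(V₂/V₁) = 1.62 × 8.314 × ln(7.98/4.57) = 7.51 J/K.
The insulated surroundings exchange no heat, so ΔS_surr = 0 and ΔS_universe = ΔS_gas.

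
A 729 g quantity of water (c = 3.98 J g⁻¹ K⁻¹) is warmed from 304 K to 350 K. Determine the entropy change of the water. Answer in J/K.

ΔS = ∫dQ_rev/T = m c ln(T₂/T₁) = 729 × 3.98 × ln(350/304) = 409 J/K.

ΔS = 409 J/K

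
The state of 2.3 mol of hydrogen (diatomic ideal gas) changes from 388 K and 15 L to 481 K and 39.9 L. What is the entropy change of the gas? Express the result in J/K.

ΔS = 29 J/K

Entropy is a state function: ΔS = nC_V ln(T₂/T₁) + nR ln(V₂/V₁), with C_V = 5R/2 = 20.79 J mol⁻¹ K⁻¹ for a diatomic ideal gas.
ΔS = 2.3 × [20.79 × ln(481/388) + 8.314 × ln(39.9/15)] = 29 J/K.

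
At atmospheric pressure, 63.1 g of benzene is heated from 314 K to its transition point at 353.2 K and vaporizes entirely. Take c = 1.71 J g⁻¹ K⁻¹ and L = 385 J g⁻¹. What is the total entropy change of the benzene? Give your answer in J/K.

Warming step: ΔS₁ = m c ln(T_tr/T_i) = 63.1 × 1.71 × ln(353.2/314) = 12.69 J/K.
Phase change: ΔS₂ = +mL/T_tr = 63.1 × 385 / 353.2 = 68.78 J/K.
ΔS_total = (12.69) + (68.78) = 81.5 J/K.

ΔS = 81.5 J/K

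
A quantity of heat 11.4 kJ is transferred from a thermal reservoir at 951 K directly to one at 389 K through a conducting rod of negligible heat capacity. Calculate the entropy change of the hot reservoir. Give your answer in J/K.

The hot reservoir loses heat Q, so ΔS_hot = −Q/T_H = −11400/951 = -12 J/K.

ΔS_hot = -12 J/K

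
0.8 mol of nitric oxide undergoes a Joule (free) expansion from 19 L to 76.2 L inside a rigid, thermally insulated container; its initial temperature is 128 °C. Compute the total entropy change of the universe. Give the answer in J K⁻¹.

For an ideal gas in free expansion Q = 0 and W = 0, so T is unchanged.
Entropy is a state function; using a reversible isothermal path, ΔS_gas = nR ln(V₂/V₁) = 0.8 × 8.314 × ln(76.2/19) = 9.24 J/K.
The insulated surroundings exchange no heat, so ΔS_surr = 0 and ΔS_universe = ΔS_gas.

ΔS_universe = 9.24 J/K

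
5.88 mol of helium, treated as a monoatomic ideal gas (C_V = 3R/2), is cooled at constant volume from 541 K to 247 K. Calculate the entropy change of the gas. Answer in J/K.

ΔS = -57.5 J/K

At constant volume, ΔS = nC_V ln(T₂/T₁) with C_V = 3R/2 = 12.47 J mol⁻¹ K⁻¹.
ΔS = 5.88 × 12.47 × ln(247/541) = -57.5 J/K.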